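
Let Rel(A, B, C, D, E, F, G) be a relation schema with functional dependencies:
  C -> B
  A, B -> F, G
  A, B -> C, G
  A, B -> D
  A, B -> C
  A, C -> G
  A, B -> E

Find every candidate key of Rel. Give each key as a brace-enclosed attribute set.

{A, B}, {A, C}

Attributes never on any right-hand side: {A} — every candidate key must contain it.
{A, B} is a candidate key since {A, B}⁺ = {A, B, C, D, E, F, G} covers every attribute.
{A, C} is a candidate key since {A, C}⁺ = {A, B, C, D, E, F, G} covers every attribute.
No proper subset of any of these is a key, and no other minimal superkey exists.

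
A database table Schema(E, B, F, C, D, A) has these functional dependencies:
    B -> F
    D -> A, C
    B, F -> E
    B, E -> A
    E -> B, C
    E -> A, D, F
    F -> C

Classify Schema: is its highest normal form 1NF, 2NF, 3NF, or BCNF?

Candidate keys: {B}, {E}. Prime attributes: {B, E}.
D -> A, C: {D}⁺ = {A, C, D}, which is not all of the attributes, so the left side is not a superkey — BCNF is violated.
Because {A, C} are non-prime and the left side of D -> A, C is not a superkey, the relation is not in 3NF.
Every candidate key is a single attribute, so no partial dependency is possible; 2NF holds.

2NF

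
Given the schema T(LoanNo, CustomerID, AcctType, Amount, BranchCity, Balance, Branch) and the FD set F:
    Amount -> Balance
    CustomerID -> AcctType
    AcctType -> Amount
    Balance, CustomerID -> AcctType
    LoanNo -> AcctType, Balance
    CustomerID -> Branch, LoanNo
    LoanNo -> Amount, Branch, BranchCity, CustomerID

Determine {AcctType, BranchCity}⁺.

{AcctType, Amount, Balance, BranchCity}

Start with {AcctType, BranchCity}.
AcctType -> Amount applies; add {Amount} → now {AcctType, Amount, BranchCity}.
Amount -> Balance applies; add {Balance} → now {AcctType, Amount, Balance, BranchCity}.
No further FD applies.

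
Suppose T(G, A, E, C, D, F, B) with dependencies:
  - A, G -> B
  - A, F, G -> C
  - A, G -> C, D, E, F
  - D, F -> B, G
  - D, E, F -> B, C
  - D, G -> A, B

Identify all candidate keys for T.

{A, G}⁺ = {A, B, C, D, E, F, G}, which is every attribute, so {A, G} is a candidate key.
{D, F}⁺ = {A, B, C, D, E, F, G}, which is every attribute, so {D, F} is a candidate key.
{D, G}⁺ = {A, B, C, D, E, F, G}, which is every attribute, so {D, G} is a candidate key.
No proper subset of any of these is a key, and no other minimal superkey exists.

{A, G}, {D, F}, {D, G}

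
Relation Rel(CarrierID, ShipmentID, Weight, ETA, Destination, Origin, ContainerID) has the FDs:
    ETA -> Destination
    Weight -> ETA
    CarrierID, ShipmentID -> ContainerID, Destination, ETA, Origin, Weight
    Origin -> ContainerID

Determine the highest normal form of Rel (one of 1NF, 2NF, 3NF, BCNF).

2NF

Candidate key: {CarrierID, ShipmentID}. Prime attributes: {CarrierID, ShipmentID}.
For ETA -> Destination we have {ETA}⁺ = {Destination, ETA}; {ETA} is not a superkey, so BCNF fails.
Because {Destination} is non-prime and the left side of ETA -> Destination is not a superkey, the relation is not in 3NF.
No non-prime attribute depends on a proper subset of any candidate key, so 2NF holds.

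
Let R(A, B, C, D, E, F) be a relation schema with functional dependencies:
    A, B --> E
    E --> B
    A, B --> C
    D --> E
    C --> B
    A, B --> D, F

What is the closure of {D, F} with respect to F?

Start with {D, F}.
D --> E applies; add {E} → now {D, E, F}.
E --> B applies; add {B} → now {B, D, E, F}.
No further FD applies.

{B, D, E, F}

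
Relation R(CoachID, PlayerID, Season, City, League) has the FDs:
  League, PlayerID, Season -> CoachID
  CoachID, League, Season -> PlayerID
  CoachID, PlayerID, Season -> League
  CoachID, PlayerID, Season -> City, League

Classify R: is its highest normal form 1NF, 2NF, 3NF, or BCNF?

BCNF

Candidate keys: {CoachID, League, Season}, {CoachID, PlayerID, Season}, {League, PlayerID, Season}. Prime attributes: {CoachID, League, PlayerID, Season}.
The left-hand side of every FD is a superkey, so BCNF is satisfied.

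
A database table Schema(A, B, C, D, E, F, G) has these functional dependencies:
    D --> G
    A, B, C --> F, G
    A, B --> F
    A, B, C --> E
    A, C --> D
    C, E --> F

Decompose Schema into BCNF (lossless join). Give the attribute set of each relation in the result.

Candidate key of the original relation: {A, B, C}.
Within {A, B, C, D, E, F, G}: {D}⁺ ∩ {A, B, C, D, E, F, G} = {D, G}, not the whole set, so D --> G violates BCNF; decompose into {D, G} and {A, B, C, D, E, F}.
{D, G} has no BCNF violation.
Within {A, B, C, D, E, F}: {A, B}⁺ ∩ {A, B, C, D, E, F} = {A, B, F}, not the whole set, so A, B --> F violates BCNF; decompose into {A, B, F} and {A, B, C, D, E}.
{A, B, F} has no BCNF violation.
Within {A, B, C, D, E}: {A, C}⁺ ∩ {A, B, C, D, E} = {A, C, D}, not the whole set, so A, C --> D violates BCNF; decompose into {A, C, D} and {A, B, C, E}.
{A, C, D} has no BCNF violation.
{A, B, C, E} has no BCNF violation.

{A, B, C, E}; {A, B, F}; {A, C, D}; {D, G}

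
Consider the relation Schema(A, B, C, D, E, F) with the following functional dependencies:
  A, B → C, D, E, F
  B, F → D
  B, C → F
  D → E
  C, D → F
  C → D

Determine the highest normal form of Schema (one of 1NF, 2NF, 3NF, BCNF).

Candidate key: {A, B}. Prime attributes: {A, B}.
B, F → D breaks BCNF: {B, F}⁺ = {B, D, E, F}, so {B, F} is not a superkey.
B, F → D determines the non-prime attribute {D} from a non-superkey — 3NF is violated.
No non-prime attribute depends on a proper subset of any candidate key, so 2NF holds.

2NF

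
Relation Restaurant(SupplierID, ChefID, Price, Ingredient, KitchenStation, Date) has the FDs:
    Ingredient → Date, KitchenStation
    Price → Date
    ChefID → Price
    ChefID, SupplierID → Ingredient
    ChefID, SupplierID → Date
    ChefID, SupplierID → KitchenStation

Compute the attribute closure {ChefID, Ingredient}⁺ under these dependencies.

Start with {ChefID, Ingredient}.
Ingredient → Date, KitchenStation applies; add {Date, KitchenStation} → now {ChefID, Date, Ingredient, KitchenStation}.
ChefID → Price applies; add {Price} → now {ChefID, Date, Ingredient, KitchenStation, Price}.
No further FD applies.

{ChefID, Date, Ingredient, KitchenStation, Price}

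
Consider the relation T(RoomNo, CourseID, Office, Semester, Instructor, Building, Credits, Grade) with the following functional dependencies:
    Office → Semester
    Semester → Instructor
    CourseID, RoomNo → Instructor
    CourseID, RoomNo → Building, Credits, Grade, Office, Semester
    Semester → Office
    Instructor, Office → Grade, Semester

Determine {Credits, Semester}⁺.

{Credits, Grade, Instructor, Office, Semester}

Start with {Credits, Semester}.
Semester → Instructor applies; add {Instructor} → now {Credits, Instructor, Semester}.
Semester → Office applies; add {Office} → now {Credits, Instructor, Office, Semester}.
Instructor, Office → Grade, Semester applies; add {Grade} → now {Credits, Grade, Instructor, Office, Semester}.
No further FD applies.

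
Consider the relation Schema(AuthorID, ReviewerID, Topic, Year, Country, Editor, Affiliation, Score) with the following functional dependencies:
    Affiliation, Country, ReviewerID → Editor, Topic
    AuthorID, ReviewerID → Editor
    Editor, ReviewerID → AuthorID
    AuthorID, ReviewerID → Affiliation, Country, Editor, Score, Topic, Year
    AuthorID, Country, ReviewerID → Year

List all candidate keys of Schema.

Attributes never on any right-hand side: {ReviewerID} — every candidate key must contain it.
{AuthorID, ReviewerID}⁺ = {Affiliation, AuthorID, Country, Editor, ReviewerID, Score, Topic, Year}, which is every attribute, so {AuthorID, ReviewerID} is a candidate key.
{Editor, ReviewerID}⁺ = {Affiliation, AuthorID, Country, Editor, ReviewerID, Score, Topic, Year}, which is every attribute, so {Editor, ReviewerID} is a candidate key.
{Affiliation, Country, ReviewerID}⁺ = {Affiliation, AuthorID, Country, Editor, ReviewerID, Score, Topic, Year}, which is every attribute, so {Affiliation, Country, ReviewerID} is a candidate key.
Any other superkey properly contains one of these, so there are no further candidate keys.

{Affiliation, Country, ReviewerID}, {AuthorID, ReviewerID}, {Editor, ReviewerID}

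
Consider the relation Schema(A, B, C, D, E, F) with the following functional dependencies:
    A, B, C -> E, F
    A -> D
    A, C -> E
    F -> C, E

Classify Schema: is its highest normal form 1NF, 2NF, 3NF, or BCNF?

1NF

Candidate keys: {A, B, C}, {A, B, F}. Prime attributes: {A, B, C, F}.
A -> D: {A}⁺ = {A, D}, which is not all of the attributes, so the left side is not a superkey — BCNF is violated.
A -> D has non-prime {D} on the right and a non-superkey on the left, so 3NF fails.
Since {A} ⊂ {A, B, C} and {A}⁺ ⊇ {D} with {D} non-prime, there is a partial dependency; 2NF fails.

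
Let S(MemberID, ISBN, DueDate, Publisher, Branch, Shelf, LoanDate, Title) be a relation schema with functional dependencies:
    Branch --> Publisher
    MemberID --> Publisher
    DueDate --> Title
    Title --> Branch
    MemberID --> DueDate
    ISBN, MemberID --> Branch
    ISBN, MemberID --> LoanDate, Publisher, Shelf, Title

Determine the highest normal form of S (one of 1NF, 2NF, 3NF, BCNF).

Candidate key: {ISBN, MemberID}. Prime attributes: {ISBN, MemberID}.
Branch --> Publisher: {Branch}⁺ = {Branch, Publisher}, which is not all of the attributes, so the left side is not a superkey — BCNF is violated.
Because {Publisher} is non-prime and the left side of Branch --> Publisher is not a superkey, the relation is not in 3NF.
The proper key subset {MemberID} of {ISBN, MemberID} determines non-prime {Branch, DueDate, Publisher, Title}, so the relation is not even in 2NF.

1NF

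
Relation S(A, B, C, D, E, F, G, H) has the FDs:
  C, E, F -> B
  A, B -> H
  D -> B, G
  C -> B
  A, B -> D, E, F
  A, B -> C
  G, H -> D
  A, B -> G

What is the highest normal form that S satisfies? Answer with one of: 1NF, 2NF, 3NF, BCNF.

3NF

Candidate keys: {A, B}, {A, C}, {A, D}, {A, G, H}. Prime attributes: {A, B, C, D, G, H}.
C, E, F -> B breaks BCNF: {C, E, F}⁺ = {B, C, E, F}, so {C, E, F} is not a superkey.
But every attribute on its right side ({B}) is prime, and the same holds for every other non-superkey FD, so 3NF still holds.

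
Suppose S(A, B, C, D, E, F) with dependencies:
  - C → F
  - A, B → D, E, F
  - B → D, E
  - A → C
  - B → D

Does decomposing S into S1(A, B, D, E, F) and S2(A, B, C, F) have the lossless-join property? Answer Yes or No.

Yes

The shared attributes are {A, B, F} and {A, B, F}⁺ = {A, B, C, D, E, F}.
This includes all of S1, so the common attributes are a superkey of S1 — the join is lossless.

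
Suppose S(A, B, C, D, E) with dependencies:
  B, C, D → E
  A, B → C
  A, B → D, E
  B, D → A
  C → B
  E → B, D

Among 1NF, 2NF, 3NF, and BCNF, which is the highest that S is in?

Candidate keys: {A, B}, {A, C}, {B, D}, {C, D}, {E}. Prime attributes: {A, B, C, D, E}.
C → B breaks BCNF: {C}⁺ = {B, C}, so {C} is not a superkey.
Since {B} ⊆ prime attributes and every other non-superkey FD also has a prime right side, the schema is in 3NF.

3NF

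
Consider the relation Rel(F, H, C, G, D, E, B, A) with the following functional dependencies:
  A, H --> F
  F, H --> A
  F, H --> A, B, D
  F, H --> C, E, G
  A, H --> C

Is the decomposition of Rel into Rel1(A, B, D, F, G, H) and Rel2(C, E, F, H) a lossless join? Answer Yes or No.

Yes

Common attributes: {F, H}; their closure is {A, B, C, D, E, F, G, H}.
Rel1 is contained in that closure, so Rel1 ∩ Rel2 --> Rel1 holds and the join is lossless.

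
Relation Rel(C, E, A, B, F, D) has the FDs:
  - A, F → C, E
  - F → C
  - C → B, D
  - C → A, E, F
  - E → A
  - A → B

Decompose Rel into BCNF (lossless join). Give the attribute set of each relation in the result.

{A, B}; {A, E}; {C, D, E, F}

Candidate keys of the original relation: {C}, {F}.
Within {A, B, C, D, E, F}: {E}⁺ ∩ {A, B, C, D, E, F} = {A, B, E}, not the whole set, so E → A, B violates BCNF; decompose into {A, B, E} and {C, D, E, F}.
Within {A, B, E}: {A}⁺ ∩ {A, B, E} = {A, B}, not the whole set, so A → B violates BCNF; decompose into {A, B} and {A, E}.
{A, B} is in BCNF.
{A, E} is in BCNF.
{C, D, E, F} is in BCNF.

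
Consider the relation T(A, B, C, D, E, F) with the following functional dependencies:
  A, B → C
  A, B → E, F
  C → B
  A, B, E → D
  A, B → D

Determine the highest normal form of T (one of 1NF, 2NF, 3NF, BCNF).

3NF

Candidate keys: {A, B}, {A, C}. Prime attributes: {A, B, C}.
C → B breaks BCNF: {C}⁺ = {B, C}, so {C} is not a superkey.
Its right-hand attributes {B} are all prime, as are those of every other non-superkey FD — the relation is in 3NF.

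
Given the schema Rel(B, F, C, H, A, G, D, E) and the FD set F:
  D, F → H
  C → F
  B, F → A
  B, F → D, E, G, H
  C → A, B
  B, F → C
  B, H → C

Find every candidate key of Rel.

{B, F}, {B, H}, {C}

{C}⁺ = {A, B, C, D, E, F, G, H} — all of the relation — so {C} is a candidate key.
{B, F}⁺ = {A, B, C, D, E, F, G, H} — all of the relation — so {B, F} is a candidate key.
{B, H}⁺ = {A, B, C, D, E, F, G, H} — all of the relation — so {B, H} is a candidate key.
Any other superkey properly contains one of these, so there are no further candidate keys.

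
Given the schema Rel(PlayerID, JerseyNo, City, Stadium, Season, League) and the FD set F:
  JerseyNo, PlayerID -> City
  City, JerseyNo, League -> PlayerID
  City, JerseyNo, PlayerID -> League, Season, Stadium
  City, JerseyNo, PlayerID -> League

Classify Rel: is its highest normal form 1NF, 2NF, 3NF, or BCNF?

BCNF

Candidate keys: {City, JerseyNo, League}, {JerseyNo, PlayerID}. Prime attributes: {City, JerseyNo, League, PlayerID}.
Every FD has a superkey on the left, so the relation is in BCNF.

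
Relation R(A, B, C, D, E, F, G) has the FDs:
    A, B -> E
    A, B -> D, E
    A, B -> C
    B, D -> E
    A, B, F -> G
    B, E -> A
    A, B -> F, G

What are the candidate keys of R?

{A, B}, {B, D}, {B, E}

{B} never appears on the right of any FD, so every key must include it.
{A, B} is a candidate key since {A, B}⁺ = {A, B, C, D, E, F, G} covers every attribute.
{B, D} is a candidate key since {B, D}⁺ = {A, B, C, D, E, F, G} covers every attribute.
{B, E} is a candidate key since {B, E}⁺ = {A, B, C, D, E, F, G} covers every attribute.
These are minimal and exhaustive — every other superkey contains one of them.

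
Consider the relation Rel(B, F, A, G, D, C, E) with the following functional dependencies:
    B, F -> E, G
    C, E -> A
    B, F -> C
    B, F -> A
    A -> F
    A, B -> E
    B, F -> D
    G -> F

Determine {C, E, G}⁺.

Start with {C, E, G}.
C, E -> A applies; add {A} → now {A, C, E, G}.
A -> F applies; add {F} → now {A, C, E, F, G}.
No further FD applies.

{A, C, E, F, G}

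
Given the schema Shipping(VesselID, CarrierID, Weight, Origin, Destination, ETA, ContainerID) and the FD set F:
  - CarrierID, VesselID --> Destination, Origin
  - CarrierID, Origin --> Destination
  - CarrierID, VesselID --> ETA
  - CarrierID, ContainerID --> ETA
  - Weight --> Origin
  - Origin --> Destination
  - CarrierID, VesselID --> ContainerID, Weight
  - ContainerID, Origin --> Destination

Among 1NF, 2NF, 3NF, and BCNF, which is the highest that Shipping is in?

Candidate key: {CarrierID, VesselID}. Prime attributes: {CarrierID, VesselID}.
CarrierID, Origin --> Destination: {CarrierID, Origin}⁺ = {CarrierID, Destination, Origin}, which is not all of the attributes, so the left side is not a superkey — BCNF is violated.
CarrierID, Origin --> Destination determines the non-prime attribute {Destination} from a non-superkey — 3NF is violated.
No non-prime attribute depends on a proper subset of any candidate key, so 2NF holds.

2NF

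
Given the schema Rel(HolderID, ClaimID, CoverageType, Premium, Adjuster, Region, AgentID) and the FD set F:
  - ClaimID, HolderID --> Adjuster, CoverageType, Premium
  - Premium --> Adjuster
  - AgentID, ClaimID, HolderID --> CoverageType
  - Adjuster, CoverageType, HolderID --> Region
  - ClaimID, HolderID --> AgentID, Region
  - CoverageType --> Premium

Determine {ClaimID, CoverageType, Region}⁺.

{Adjuster, ClaimID, CoverageType, Premium, Region}

Start with {ClaimID, CoverageType, Region}.
CoverageType --> Premium applies; add {Premium} → now {ClaimID, CoverageType, Premium, Region}.
Premium --> Adjuster applies; add {Adjuster} → now {Adjuster, ClaimID, CoverageType, Premium, Region}.
No further FD applies.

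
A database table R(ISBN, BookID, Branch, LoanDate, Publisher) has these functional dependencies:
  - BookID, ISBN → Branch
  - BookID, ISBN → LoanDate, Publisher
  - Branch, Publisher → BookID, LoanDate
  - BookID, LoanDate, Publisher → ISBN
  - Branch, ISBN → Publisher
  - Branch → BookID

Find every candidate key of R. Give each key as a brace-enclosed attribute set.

{BookID, ISBN}, {BookID, LoanDate, Publisher}, {Branch, ISBN}, {Branch, Publisher}

{BookID, ISBN} is a candidate key since {BookID, ISBN}⁺ = {BookID, Branch, ISBN, LoanDate, Publisher} covers every attribute.
{Branch, ISBN} is a candidate key since {Branch, ISBN}⁺ = {BookID, Branch, ISBN, LoanDate, Publisher} covers every attribute.
{Branch, Publisher} is a candidate key since {Branch, Publisher}⁺ = {BookID, Branch, ISBN, LoanDate, Publisher} covers every attribute.
{BookID, LoanDate, Publisher} is a candidate key since {BookID, LoanDate, Publisher}⁺ = {BookID, Branch, ISBN, LoanDate, Publisher} covers every attribute.
These are minimal and exhaustive — every other superkey contains one of them.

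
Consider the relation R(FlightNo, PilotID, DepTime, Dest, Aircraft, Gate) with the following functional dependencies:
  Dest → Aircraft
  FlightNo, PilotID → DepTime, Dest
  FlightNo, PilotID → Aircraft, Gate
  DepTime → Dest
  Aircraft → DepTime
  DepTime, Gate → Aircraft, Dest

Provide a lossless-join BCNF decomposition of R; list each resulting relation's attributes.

Candidate key of the original relation: {FlightNo, PilotID}.
{Aircraft, DepTime, Dest, FlightNo, Gate, PilotID}: {Dest} determines {Aircraft, DepTime, Dest} here but is not a superkey — split on Dest → Aircraft, DepTime, giving {Aircraft, DepTime, Dest} and {Dest, FlightNo, Gate, PilotID}.
{Aircraft, DepTime, Dest} has no BCNF violation.
{Dest, FlightNo, Gate, PilotID} has no BCNF violation.

{Aircraft, DepTime, Dest}; {Dest, FlightNo, Gate, PilotID}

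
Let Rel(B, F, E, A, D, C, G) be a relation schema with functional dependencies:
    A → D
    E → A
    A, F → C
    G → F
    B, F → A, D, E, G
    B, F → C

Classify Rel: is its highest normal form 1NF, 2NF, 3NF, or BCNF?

2NF

Candidate keys: {B, F}, {B, G}. Prime attributes: {B, F, G}.
A → D breaks BCNF: {A}⁺ = {A, D}, so {A} is not a superkey.
A → D determines the non-prime attribute {D} from a non-superkey — 3NF is violated.
No proper subset of a key has a non-prime attribute in its closure, so there is no partial dependency; 2NF holds.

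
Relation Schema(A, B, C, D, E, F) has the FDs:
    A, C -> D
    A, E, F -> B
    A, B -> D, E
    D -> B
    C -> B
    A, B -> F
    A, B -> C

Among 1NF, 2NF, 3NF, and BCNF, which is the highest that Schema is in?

3NF

Candidate keys: {A, B}, {A, C}, {A, D}, {A, E, F}. Prime attributes: {A, B, C, D, E, F}.
For D -> B we have {D}⁺ = {B, D}; {D} is not a superkey, so BCNF fails.
But every attribute on its right side ({B}) is prime, and the same holds for every other non-superkey FD, so 3NF still holds.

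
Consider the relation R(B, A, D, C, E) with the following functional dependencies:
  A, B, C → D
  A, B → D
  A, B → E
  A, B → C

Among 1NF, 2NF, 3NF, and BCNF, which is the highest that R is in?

BCNF

Candidate key: {A, B}. Prime attributes: {A, B}.
Every FD has a superkey on the left, so the relation is in BCNF.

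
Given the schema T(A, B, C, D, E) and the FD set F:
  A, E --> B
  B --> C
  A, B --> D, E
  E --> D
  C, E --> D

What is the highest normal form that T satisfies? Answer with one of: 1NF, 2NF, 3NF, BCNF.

Candidate keys: {A, B}, {A, E}. Prime attributes: {A, B, E}.
For B --> C we have {B}⁺ = {B, C}; {B} is not a superkey, so BCNF fails.
B --> C determines the non-prime attribute {C} from a non-superkey — 3NF is violated.
Since {B} ⊂ {A, B} and {B}⁺ ⊇ {C} with {C} non-prime, there is a partial dependency; 2NF fails.

1NF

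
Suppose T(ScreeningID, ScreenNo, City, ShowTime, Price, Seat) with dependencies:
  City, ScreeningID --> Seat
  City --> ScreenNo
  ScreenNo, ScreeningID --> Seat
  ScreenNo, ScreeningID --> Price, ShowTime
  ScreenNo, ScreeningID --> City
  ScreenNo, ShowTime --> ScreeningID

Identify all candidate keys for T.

Closure of {City, ScreeningID} is {City, Price, ScreenNo, ScreeningID, Seat, ShowTime}, the whole schema; {City, ScreeningID} is a candidate key.
Closure of {City, ShowTime} is {City, Price, ScreenNo, ScreeningID, Seat, ShowTime}, the whole schema; {City, ShowTime} is a candidate key.
Closure of {ScreenNo, ScreeningID} is {City, Price, ScreenNo, ScreeningID, Seat, ShowTime}, the whole schema; {ScreenNo, ScreeningID} is a candidate key.
Closure of {ScreenNo, ShowTime} is {City, Price, ScreenNo, ScreeningID, Seat, ShowTime}, the whole schema; {ScreenNo, ShowTime} is a candidate key.
These are minimal and exhaustive — every other superkey contains one of them.

{City, ScreeningID}, {City, ShowTime}, {ScreenNo, ScreeningID}, {ScreenNo, ShowTime}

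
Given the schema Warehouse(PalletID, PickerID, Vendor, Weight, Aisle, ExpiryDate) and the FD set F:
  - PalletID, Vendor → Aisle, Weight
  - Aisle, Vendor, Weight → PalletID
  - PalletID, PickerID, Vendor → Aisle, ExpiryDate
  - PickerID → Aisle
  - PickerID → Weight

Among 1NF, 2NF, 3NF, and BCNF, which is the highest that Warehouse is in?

1NF

Candidate key: {PickerID, Vendor}. Prime attributes: {PickerID, Vendor}.
PalletID, Vendor → Aisle, Weight: {PalletID, Vendor}⁺ = {Aisle, PalletID, Vendor, Weight}, which is not all of the attributes, so the left side is not a superkey — BCNF is violated.
Because {Aisle, Weight} are non-prime and the left side of PalletID, Vendor → Aisle, Weight is not a superkey, the relation is not in 3NF.
Since {PickerID} ⊂ {PickerID, Vendor} and {PickerID}⁺ ⊇ {Aisle, Weight} with {Aisle, Weight} non-prime, there is a partial dependency; 2NF fails.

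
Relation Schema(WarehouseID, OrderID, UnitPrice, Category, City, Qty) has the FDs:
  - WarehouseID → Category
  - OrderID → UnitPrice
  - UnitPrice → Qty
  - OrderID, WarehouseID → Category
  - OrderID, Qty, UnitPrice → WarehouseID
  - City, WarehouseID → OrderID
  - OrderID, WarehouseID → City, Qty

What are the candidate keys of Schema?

{City, WarehouseID}, {OrderID}

Closure of {OrderID} is {Category, City, OrderID, Qty, UnitPrice, WarehouseID}, the whole schema; {OrderID} is a candidate key.
Closure of {City, WarehouseID} is {Category, City, OrderID, Qty, UnitPrice, WarehouseID}, the whole schema; {City, WarehouseID} is a candidate key.
These are minimal and exhaustive — every other superkey contains one of them.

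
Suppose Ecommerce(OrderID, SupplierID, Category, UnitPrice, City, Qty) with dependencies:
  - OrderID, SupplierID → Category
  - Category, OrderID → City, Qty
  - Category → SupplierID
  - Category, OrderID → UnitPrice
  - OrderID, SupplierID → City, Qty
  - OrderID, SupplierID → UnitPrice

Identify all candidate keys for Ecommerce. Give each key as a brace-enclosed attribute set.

{Category, OrderID}, {OrderID, SupplierID}

No FD produces {OrderID}, so it must be in every candidate key.
{Category, OrderID}⁺ = {Category, City, OrderID, Qty, SupplierID, UnitPrice}, which is every attribute, so {Category, OrderID} is a candidate key.
{OrderID, SupplierID}⁺ = {Category, City, OrderID, Qty, SupplierID, UnitPrice}, which is every attribute, so {OrderID, SupplierID} is a candidate key.
Any other superkey properly contains one of these, so there are no further candidate keys.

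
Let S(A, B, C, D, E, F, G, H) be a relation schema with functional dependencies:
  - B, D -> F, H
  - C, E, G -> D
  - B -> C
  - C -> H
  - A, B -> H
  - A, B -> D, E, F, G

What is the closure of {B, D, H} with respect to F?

{B, C, D, F, H}

Start with {B, D, H}.
B, D -> F, H applies; add {F} → now {B, D, F, H}.
B -> C applies; add {C} → now {B, C, D, F, H}.
No further FD applies.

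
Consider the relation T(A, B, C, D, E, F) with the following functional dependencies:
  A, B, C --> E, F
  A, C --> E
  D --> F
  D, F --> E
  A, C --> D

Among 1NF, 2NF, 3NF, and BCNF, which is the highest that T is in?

Candidate key: {A, B, C}. Prime attributes: {A, B, C}.
A, C --> E: {A, C}⁺ = {A, C, D, E, F}, which is not all of the attributes, so the left side is not a superkey — BCNF is violated.
A, C --> E determines the non-prime attribute {E} from a non-superkey — 3NF is violated.
The proper key subset {A, C} of {A, B, C} determines non-prime {D, E, F}, so the relation is not even in 2NF.

1NF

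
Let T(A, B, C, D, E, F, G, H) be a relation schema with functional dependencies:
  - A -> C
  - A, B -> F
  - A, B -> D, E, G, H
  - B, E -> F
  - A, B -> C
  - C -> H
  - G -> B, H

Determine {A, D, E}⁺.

Start with {A, D, E}.
A -> C applies; add {C} → now {A, C, D, E}.
C -> H applies; add {H} → now {A, C, D, E, H}.
No further FD applies.

{A, C, D, E, H}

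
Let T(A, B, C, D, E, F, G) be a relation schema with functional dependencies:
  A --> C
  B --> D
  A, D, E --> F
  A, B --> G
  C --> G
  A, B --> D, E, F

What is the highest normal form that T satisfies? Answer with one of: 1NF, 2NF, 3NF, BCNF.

Candidate key: {A, B}. Prime attributes: {A, B}.
A --> C: {A}⁺ = {A, C, G}, which is not all of the attributes, so the left side is not a superkey — BCNF is violated.
Because {C} is non-prime and the left side of A --> C is not a superkey, the relation is not in 3NF.
{A} is a proper subset of the key {A, B}, and {A}⁺ contains the non-prime attributes {C, G} — a partial dependency, so 2NF is violated.

1NF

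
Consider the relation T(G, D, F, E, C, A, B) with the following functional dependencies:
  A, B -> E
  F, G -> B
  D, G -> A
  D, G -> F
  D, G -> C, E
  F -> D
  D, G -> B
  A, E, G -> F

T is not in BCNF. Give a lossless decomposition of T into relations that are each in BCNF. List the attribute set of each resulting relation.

Candidate keys of the original relation: {A, B, G}, {A, E, G}, {D, G}, {F, G}.
In {A, B, C, D, E, F, G}, {A, B} is not a superkey ({A, B}⁺ restricted to this set is {A, B, E}), so split on A, B -> E into {A, B, E} and {A, B, C, D, F, G}.
{A, B, E} is in BCNF.
In {A, B, C, D, F, G}, {F} is not a superkey ({F}⁺ restricted to this set is {D, F}), so split on F -> D into {D, F} and {A, B, C, F, G}.
{D, F} is in BCNF.
{A, B, C, F, G} is in BCNF.

{A, B, C, F, G}; {A, B, E}; {D, F}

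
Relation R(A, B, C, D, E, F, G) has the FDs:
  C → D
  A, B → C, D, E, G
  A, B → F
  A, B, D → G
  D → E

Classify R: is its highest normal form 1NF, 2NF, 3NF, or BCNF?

2NF

Candidate key: {A, B}. Prime attributes: {A, B}.
For C → D we have {C}⁺ = {C, D, E}; {C} is not a superkey, so BCNF fails.
Because {D} is non-prime and the left side of C → D is not a superkey, the relation is not in 3NF.
No proper subset of a key has a non-prime attribute in its closure, so there is no partial dependency; 2NF holds.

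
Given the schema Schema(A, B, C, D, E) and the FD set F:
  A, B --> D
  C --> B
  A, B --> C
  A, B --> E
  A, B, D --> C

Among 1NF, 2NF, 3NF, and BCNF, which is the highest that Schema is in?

3NF

Candidate keys: {A, B}, {A, C}. Prime attributes: {A, B, C}.
For C --> B we have {C}⁺ = {B, C}; {C} is not a superkey, so BCNF fails.
But every attribute on its right side ({B}) is prime, and the same holds for every other non-superkey FD, so 3NF still holds.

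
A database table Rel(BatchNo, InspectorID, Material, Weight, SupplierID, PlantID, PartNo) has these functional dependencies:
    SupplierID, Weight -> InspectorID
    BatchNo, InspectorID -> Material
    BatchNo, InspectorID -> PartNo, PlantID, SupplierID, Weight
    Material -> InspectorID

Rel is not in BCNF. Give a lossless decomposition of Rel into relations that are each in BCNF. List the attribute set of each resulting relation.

Candidate keys of the original relation: {BatchNo, InspectorID}, {BatchNo, Material}, {BatchNo, SupplierID, Weight}.
{BatchNo, InspectorID, Material, PartNo, PlantID, SupplierID, Weight}: {SupplierID, Weight} determines {InspectorID, SupplierID, Weight} here but is not a superkey — split on SupplierID, Weight -> InspectorID, giving {InspectorID, SupplierID, Weight} and {BatchNo, Material, PartNo, PlantID, SupplierID, Weight}.
{InspectorID, SupplierID, Weight} has no BCNF violation.
{BatchNo, Material, PartNo, PlantID, SupplierID, Weight} has no BCNF violation.

{BatchNo, Material, PartNo, PlantID, SupplierID, Weight}; {InspectorID, SupplierID, Weight}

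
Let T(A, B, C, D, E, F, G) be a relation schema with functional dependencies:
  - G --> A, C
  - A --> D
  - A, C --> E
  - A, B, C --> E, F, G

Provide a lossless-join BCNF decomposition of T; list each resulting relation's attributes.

{A, C, E}; {A, C, G}; {A, D}; {B, F, G}

Candidate keys of the original relation: {A, B, C}, {B, G}.
In {A, B, C, D, E, F, G}, {G} is not a superkey ({G}⁺ restricted to this set is {A, C, D, E, G}), so split on G --> A, C, D, E into {A, C, D, E, G} and {B, F, G}.
In {A, C, D, E, G}, {A} is not a superkey ({A}⁺ restricted to this set is {A, D}), so split on A --> D into {A, D} and {A, C, E, G}.
{A, D} is in BCNF.
In {A, C, E, G}, {A, C} is not a superkey ({A, C}⁺ restricted to this set is {A, C, E}), so split on A, C --> E into {A, C, E} and {A, C, G}.
{A, C, E} is in BCNF.
{A, C, G} is in BCNF.
{B, F, G} is in BCNF.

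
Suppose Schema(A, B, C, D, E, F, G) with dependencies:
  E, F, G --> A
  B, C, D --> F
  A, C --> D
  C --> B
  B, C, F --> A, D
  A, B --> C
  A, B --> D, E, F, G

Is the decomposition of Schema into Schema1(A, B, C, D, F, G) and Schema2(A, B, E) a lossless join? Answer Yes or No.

The shared attributes are {A, B} and {A, B}⁺ = {A, B, C, D, E, F, G}.
Since Schema1 ⊆ {A, B, C, D, E, F, G}, the intersection is a superkey of Schema1; the decomposition is lossless.

Yes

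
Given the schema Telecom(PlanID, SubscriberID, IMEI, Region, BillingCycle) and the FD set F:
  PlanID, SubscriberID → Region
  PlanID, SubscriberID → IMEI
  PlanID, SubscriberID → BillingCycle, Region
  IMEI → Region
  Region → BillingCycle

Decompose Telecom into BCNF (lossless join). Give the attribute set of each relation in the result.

Candidate key of the original relation: {PlanID, SubscriberID}.
{BillingCycle, IMEI, PlanID, Region, SubscriberID}: {IMEI} determines {BillingCycle, IMEI, Region} here but is not a superkey — split on IMEI → BillingCycle, Region, giving {BillingCycle, IMEI, Region} and {IMEI, PlanID, SubscriberID}.
{BillingCycle, IMEI, Region}: {Region} determines {BillingCycle, Region} here but is not a superkey — split on Region → BillingCycle, giving {BillingCycle, Region} and {IMEI, Region}.
{BillingCycle, Region} has no BCNF violation.
{IMEI, Region} has no BCNF violation.
{IMEI, PlanID, SubscriberID} has no BCNF violation.

{BillingCycle, Region}; {IMEI, PlanID, SubscriberID}; {IMEI, Region}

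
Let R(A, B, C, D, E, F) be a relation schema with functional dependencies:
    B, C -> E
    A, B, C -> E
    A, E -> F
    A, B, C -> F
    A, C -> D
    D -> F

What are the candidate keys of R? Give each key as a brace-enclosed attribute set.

{A, B, C}

{A, B, C} never appear on the right of any FD, so every key must include all of them.
{A, B, C}⁺ = {A, B, C, D, E, F}, which is every attribute, so {A, B, C} is a candidate key.
Every other attribute set either contains this one or has a smaller closure.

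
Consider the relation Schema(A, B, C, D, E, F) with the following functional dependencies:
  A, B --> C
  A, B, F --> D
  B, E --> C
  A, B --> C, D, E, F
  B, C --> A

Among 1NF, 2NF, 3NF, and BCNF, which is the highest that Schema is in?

Candidate keys: {A, B}, {B, C}, {B, E}. Prime attributes: {A, B, C, E}.
Each dependency's left side is a superkey — BCNF holds.

BCNF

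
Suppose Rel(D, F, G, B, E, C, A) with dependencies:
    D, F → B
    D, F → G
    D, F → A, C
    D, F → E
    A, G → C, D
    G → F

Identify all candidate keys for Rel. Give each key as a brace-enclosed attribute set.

{A, G}, {D, F}, {D, G}

{A, G}⁺ = {A, B, C, D, E, F, G}, which is every attribute, so {A, G} is a candidate key.
{D, F}⁺ = {A, B, C, D, E, F, G}, which is every attribute, so {D, F} is a candidate key.
{D, G}⁺ = {A, B, C, D, E, F, G}, which is every attribute, so {D, G} is a candidate key.
Any other superkey properly contains one of these, so there are no further candidate keys.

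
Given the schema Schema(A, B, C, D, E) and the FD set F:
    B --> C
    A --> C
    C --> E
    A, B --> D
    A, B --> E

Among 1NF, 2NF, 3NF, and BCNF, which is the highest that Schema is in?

1NF

Candidate key: {A, B}. Prime attributes: {A, B}.
B --> C: {B}⁺ = {B, C, E}, which is not all of the attributes, so the left side is not a superkey — BCNF is violated.
B --> C has non-prime {C} on the right and a non-superkey on the left, so 3NF fails.
{A} is a proper subset of the key {A, B}, and {A}⁺ contains the non-prime attributes {C, E} — a partial dependency, so 2NF is violated.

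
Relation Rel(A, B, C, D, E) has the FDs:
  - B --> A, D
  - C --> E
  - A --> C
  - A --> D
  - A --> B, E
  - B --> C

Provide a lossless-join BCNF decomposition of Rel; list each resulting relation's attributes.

{A, B, C, D}; {C, E}

Candidate keys of the original relation: {A}, {B}.
Within {A, B, C, D, E}: {C}⁺ ∩ {A, B, C, D, E} = {C, E}, not the whole set, so C --> E violates BCNF; decompose into {C, E} and {A, B, C, D}.
{C, E} is in BCNF.
{A, B, C, D} is in BCNF.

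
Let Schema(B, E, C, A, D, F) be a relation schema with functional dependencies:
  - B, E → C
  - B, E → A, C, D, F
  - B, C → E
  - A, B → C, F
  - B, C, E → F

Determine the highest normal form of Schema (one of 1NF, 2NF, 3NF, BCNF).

Candidate keys: {A, B}, {B, C}, {B, E}. Prime attributes: {A, B, C, E}.
The left-hand side of every FD is a superkey, so BCNF is satisfied.

BCNF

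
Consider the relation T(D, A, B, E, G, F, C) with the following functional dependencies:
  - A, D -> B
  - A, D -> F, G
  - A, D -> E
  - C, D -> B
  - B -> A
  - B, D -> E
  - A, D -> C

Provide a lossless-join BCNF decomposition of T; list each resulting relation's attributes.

{A, B}; {B, C, D, E, F, G}

Candidate keys of the original relation: {A, D}, {B, D}, {C, D}.
Within {A, B, C, D, E, F, G}: {B}⁺ ∩ {A, B, C, D, E, F, G} = {A, B}, not the whole set, so B -> A violates BCNF; decompose into {A, B} and {B, C, D, E, F, G}.
{A, B} has no BCNF violation.
{B, C, D, E, F, G} has no BCNF violation.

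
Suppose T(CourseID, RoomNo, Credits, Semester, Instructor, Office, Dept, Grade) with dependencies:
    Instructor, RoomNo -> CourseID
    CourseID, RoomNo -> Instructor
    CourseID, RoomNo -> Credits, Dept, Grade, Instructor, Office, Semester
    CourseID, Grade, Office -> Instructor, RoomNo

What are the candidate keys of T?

{CourseID, Grade, Office}, {CourseID, RoomNo}, {Instructor, RoomNo}

Closure of {CourseID, RoomNo} is {CourseID, Credits, Dept, Grade, Instructor, Office, RoomNo, Semester}, the whole schema; {CourseID, RoomNo} is a candidate key.
Closure of {Instructor, RoomNo} is {CourseID, Credits, Dept, Grade, Instructor, Office, RoomNo, Semester}, the whole schema; {Instructor, RoomNo} is a candidate key.
Closure of {CourseID, Grade, Office} is {CourseID, Credits, Dept, Grade, Instructor, Office, RoomNo, Semester}, the whole schema; {CourseID, Grade, Office} is a candidate key.
No proper subset of any of these is a key, and no other minimal superkey exists.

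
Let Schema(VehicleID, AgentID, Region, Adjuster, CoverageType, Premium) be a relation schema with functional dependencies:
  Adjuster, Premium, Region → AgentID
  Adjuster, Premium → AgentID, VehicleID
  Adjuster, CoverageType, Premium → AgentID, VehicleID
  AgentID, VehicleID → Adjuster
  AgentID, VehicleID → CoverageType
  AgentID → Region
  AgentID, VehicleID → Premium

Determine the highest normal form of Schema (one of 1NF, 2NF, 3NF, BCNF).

Candidate keys: {Adjuster, Premium}, {AgentID, VehicleID}. Prime attributes: {Adjuster, AgentID, Premium, VehicleID}.
For AgentID → Region we have {AgentID}⁺ = {AgentID, Region}; {AgentID} is not a superkey, so BCNF fails.
AgentID → Region determines the non-prime attribute {Region} from a non-superkey — 3NF is violated.
{AgentID} is a proper subset of the key {AgentID, VehicleID}, and {AgentID}⁺ contains the non-prime attribute {Region} — a partial dependency, so 2NF is violated.

1NF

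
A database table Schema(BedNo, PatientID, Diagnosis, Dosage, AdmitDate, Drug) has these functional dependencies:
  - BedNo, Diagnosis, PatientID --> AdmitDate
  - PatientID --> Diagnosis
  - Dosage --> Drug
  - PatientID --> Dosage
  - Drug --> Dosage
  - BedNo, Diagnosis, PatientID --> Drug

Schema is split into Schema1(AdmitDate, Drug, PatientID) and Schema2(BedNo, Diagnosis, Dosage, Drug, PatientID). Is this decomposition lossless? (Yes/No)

Common attributes: {Drug, PatientID}; their closure is {Diagnosis, Dosage, Drug, PatientID}.
Schema1 ⊄ {Diagnosis, Dosage, Drug, PatientID} and Schema2 ⊄ {Diagnosis, Dosage, Drug, PatientID}, so the split is lossy.

No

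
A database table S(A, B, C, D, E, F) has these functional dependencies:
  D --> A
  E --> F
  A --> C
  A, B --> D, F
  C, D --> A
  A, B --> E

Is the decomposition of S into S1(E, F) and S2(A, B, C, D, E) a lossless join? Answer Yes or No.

Yes

The shared attributes are {E} and {E}⁺ = {E, F}.
Since S1 ⊆ {E, F}, the intersection is a superkey of S1; the decomposition is lossless.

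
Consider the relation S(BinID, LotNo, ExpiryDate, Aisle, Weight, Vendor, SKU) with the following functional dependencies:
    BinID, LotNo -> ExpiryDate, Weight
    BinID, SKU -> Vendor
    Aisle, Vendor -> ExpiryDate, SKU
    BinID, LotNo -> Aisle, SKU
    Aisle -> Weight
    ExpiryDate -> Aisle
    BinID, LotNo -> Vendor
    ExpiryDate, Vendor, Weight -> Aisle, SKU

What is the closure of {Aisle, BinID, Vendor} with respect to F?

{Aisle, BinID, ExpiryDate, SKU, Vendor, Weight}

Start with {Aisle, BinID, Vendor}.
Aisle, Vendor -> ExpiryDate, SKU applies; add {ExpiryDate, SKU} → now {Aisle, BinID, ExpiryDate, SKU, Vendor}.
Aisle -> Weight applies; add {Weight} → now {Aisle, BinID, ExpiryDate, SKU, Vendor, Weight}.
No further FD applies.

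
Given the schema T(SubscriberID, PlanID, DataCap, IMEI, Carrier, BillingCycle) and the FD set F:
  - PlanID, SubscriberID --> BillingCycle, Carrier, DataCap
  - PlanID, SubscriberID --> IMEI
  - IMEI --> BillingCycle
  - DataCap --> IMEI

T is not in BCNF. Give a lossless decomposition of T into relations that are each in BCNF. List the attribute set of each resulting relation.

{BillingCycle, IMEI}; {Carrier, DataCap, PlanID, SubscriberID}; {DataCap, IMEI}

Candidate key of the original relation: {PlanID, SubscriberID}.
In {BillingCycle, Carrier, DataCap, IMEI, PlanID, SubscriberID}, {IMEI} is not a superkey ({IMEI}⁺ restricted to this set is {BillingCycle, IMEI}), so split on IMEI --> BillingCycle into {BillingCycle, IMEI} and {Carrier, DataCap, IMEI, PlanID, SubscriberID}.
{BillingCycle, IMEI} has no BCNF violation.
In {Carrier, DataCap, IMEI, PlanID, SubscriberID}, {DataCap} is not a superkey ({DataCap}⁺ restricted to this set is {DataCap, IMEI}), so split on DataCap --> IMEI into {DataCap, IMEI} and {Carrier, DataCap, PlanID, SubscriberID}.
{DataCap, IMEI} has no BCNF violation.
{Carrier, DataCap, PlanID, SubscriberID} has no BCNF violation.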